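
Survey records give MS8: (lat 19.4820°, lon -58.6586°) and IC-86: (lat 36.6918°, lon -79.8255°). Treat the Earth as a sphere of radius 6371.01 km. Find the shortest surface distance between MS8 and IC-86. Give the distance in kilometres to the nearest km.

2811 km

Δφ = 17.2098°,  Δλ = -21.1669°
a = sin²(Δφ/2) + cos φ₁ cos φ₂ sin²(Δλ/2) = 0.047887
c = 2·arcsin(√a) = 0.441233 rad = 25.2808°
d = R·c = 6371.01 × 0.441233 = 2811.1 km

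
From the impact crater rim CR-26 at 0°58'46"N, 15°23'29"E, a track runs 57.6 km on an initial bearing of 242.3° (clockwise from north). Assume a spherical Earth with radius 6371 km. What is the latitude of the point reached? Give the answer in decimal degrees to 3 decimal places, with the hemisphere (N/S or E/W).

0.739°N

CR-26: φ = +0.97944°, λ = +15.39139°
δ = d/R = 57.6/6371 = 0.009041 rad
φ₂ = arcsin(sin φ₁ cos δ + cos φ₁ sin δ cos θ)
   = arcsin(0.01709·0.99996 + 0.99985·0.00904·-0.46484) = 0.73862°
λ₂ = λ₁ + atan2(sin θ sin δ cos φ₁, cos δ − sin φ₁ sin φ₂) = 14.93271°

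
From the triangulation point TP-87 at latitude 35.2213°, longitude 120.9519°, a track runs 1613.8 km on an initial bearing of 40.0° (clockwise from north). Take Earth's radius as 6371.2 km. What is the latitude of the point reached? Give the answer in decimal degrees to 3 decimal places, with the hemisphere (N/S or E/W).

δ = d/R = 1613.8/6371.2 = 0.253296 rad
φ₂ = arcsin(sin φ₁ cos δ + cos φ₁ sin δ cos θ)
   = arcsin(0.57674·0.96809 + 0.81693·0.25060·0.76604) = 45.65613°
λ₂ = λ₁ + atan2(sin θ sin δ cos φ₁, cos δ − sin φ₁ sin φ₂) = 134.27581°

45.656°N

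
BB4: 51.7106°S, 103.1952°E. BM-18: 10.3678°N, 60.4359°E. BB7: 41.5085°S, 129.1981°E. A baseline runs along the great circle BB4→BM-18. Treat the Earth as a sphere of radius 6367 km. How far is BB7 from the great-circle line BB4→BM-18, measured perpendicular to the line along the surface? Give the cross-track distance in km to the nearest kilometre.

2050 km

δ₁₃ = central angle BB4→BB7 = 0.356232 rad  (haversine)
θ₁₃ = bearing BB4→BB7 = 70.289°,  θ₁₂ = bearing BB4→BM-18 = 315.449°
dₓₜ = R·arcsin(sin δ₁₃ · sin(θ₁₃ − θ₁₂)) = 6367·arcsin(0.34875·sin(-245.160°)) = 2050.278 km
|dₓₜ| = 2050.278 km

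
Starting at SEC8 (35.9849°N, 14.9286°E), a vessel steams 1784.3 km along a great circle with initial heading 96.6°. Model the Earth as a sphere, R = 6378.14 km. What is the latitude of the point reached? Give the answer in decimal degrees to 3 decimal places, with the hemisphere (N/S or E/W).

32.619°N

δ = d/R = 1784.3/6378.14 = 0.279752 rad
φ₂ = arcsin(sin φ₁ cos δ + cos φ₁ sin δ cos θ)
   = arcsin(0.58757·0.96112 + 0.80917·0.27612·-0.11494) = 32.61895°
λ₂ = λ₁ + atan2(sin θ sin δ cos φ₁, cos δ − sin φ₁ sin φ₂) = 33.93365°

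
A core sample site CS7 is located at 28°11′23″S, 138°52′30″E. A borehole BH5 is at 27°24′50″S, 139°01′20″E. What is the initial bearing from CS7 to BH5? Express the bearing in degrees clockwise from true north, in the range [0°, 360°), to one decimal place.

CS7: φ = -28.18972°, λ = +138.87500°
BH5: φ = -27.41389°, λ = +139.02222°
Δλ = 0.1472°
y = sin Δλ · cos φ₂ = 0.002281
x = cos φ₁ sin φ₂ − sin φ₁ cos φ₂ cos Δλ = 0.013539
θ = atan2(y, x) = 9.5630° → 9.5630° (mod 360°)

9.6°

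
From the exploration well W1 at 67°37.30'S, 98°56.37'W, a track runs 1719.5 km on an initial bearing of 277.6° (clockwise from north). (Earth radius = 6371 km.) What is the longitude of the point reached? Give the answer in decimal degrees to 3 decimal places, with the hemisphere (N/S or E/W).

132.423°W

W1: φ = -67.62167°, λ = -98.93950°
δ = d/R = 1719.5/6371 = 0.269895 rad
φ₂ = arcsin(sin φ₁ cos δ + cos φ₁ sin δ cos θ)
   = arcsin(-0.92469·0.96380 + 0.38072·0.26663·0.13226) = -61.37688°
λ₂ = λ₁ + atan2(sin θ sin δ cos φ₁, cos δ − sin φ₁ sin φ₂) = -132.42295°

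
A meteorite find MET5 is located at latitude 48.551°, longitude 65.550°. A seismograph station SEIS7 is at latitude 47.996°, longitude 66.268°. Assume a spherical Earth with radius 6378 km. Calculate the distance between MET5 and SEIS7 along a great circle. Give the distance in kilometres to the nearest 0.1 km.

Δφ = -0.5550°,  Δλ = 0.7180°
a = sin²(Δφ/2) + cos φ₁ cos φ₂ sin²(Δλ/2) = 0.000041
c = 2·arcsin(√a) = 0.012783 rad = 0.7324°
d = R·c = 6378 × 0.012783 = 81.5 km

81.5 km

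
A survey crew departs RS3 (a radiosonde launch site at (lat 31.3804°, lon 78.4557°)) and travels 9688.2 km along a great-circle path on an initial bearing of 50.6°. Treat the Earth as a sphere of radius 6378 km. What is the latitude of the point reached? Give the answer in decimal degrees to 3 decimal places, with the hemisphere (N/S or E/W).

δ = d/R = 9688.2/6378 = 1.519003 rad
φ₂ = arcsin(sin φ₁ cos δ + cos φ₁ sin δ cos θ)
   = arcsin(0.52072·0.05177 + 0.85373·0.99866·0.63473) = 34.61915°
λ₂ = λ₁ + atan2(sin θ sin δ cos φ₁, cos δ − sin φ₁ sin φ₂) = -171.21722°

34.619°N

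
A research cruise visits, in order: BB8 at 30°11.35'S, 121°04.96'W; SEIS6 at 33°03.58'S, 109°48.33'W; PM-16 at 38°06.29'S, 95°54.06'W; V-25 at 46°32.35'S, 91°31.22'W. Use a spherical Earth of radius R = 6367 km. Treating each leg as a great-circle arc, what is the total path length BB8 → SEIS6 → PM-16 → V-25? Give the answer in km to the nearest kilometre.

3491 km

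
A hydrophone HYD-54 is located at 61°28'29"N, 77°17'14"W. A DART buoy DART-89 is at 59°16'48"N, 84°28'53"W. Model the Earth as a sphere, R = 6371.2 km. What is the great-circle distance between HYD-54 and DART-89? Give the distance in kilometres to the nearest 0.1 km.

HYD-54: φ = +61.47472°, λ = -77.28722°
DART-89: φ = +59.28000°, λ = -84.48139°
Δφ = -2.1947°,  Δλ = -7.1942°
a = sin²(Δφ/2) + cos φ₁ cos φ₂ sin²(Δλ/2) = 0.001327
c = 2·arcsin(√a) = 0.072873 rad = 4.1753°
d = R·c = 6371.2 × 0.072873 = 464.3 km

464.3 km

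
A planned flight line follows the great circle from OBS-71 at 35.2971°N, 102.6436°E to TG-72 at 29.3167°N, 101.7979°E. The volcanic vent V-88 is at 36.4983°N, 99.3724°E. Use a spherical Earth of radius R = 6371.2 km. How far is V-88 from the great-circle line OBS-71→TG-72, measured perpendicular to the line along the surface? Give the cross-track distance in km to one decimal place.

307.1 km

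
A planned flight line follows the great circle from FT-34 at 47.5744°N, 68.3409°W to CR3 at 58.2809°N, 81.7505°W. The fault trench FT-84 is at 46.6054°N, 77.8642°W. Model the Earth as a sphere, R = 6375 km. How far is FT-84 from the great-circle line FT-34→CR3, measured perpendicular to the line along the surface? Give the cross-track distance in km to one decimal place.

δ₁₃ = central angle FT-34→FT-84 = 0.114348 rad  (haversine)
θ₁₃ = bearing FT-34→FT-84 = 265.011°,  θ₁₂ = bearing FT-34→CR3 = 328.162°
dₓₜ = R·arcsin(sin δ₁₃ · sin(θ₁₃ − θ₁₂)) = 6375·arcsin(0.11410·sin(-63.151°)) = -650.093 km
|dₓₜ| = 650.093 km

650.1 km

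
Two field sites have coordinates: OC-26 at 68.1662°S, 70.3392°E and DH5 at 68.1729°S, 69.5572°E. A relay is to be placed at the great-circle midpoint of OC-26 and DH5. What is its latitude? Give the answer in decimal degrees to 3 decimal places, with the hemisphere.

Bx = cos φ₂ cos Δλ = 0.371772,  By = cos φ₂ sin Δλ = -0.005074
φₘ = atan2(sin φ₁ + sin φ₂, √((cos φ₁ + Bx)² + By²)) = -68.17001°
λₘ = λ₁ + atan2(By, cos φ₁ + Bx) = 69.94826°

68.170°S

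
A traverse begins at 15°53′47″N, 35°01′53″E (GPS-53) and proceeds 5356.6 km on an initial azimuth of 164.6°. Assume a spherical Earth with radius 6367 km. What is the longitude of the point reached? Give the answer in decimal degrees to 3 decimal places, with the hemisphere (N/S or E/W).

48.326°E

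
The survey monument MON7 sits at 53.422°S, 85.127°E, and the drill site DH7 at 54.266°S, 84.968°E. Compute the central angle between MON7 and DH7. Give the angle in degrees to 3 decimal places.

Δφ = -0.8440°,  Δλ = -0.1590°
a = sin²(Δφ/2) + cos φ₁ cos φ₂ sin²(Δλ/2) = 0.000055
c = 2·arcsin(√a) = 0.014821 rad = 0.8492°

0.849°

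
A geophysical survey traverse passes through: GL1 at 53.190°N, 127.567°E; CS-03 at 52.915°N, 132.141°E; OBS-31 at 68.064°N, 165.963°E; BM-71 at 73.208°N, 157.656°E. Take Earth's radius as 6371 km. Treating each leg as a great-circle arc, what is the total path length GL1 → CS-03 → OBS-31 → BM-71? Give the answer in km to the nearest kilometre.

3402 km

GL1→CS-03: c = 0.048216 rad, d = 307.19 km
CS-03→OBS-31: c = 0.384120 rad, d = 2447.23 km
OBS-31→BM-71: c = 0.101629 rad, d = 647.48 km
Total = 307.19 + 2447.23 + 647.48 = 3401.90 km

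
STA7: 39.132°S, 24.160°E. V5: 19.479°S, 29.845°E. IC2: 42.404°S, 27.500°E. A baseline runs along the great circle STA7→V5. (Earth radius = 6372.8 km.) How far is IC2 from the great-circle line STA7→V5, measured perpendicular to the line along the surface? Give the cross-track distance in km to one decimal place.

δ₁₃ = central angle STA7→IC2 = 0.072170 rad  (haversine)
θ₁₃ = bearing STA7→IC2 = 143.372°,  θ₁₂ = bearing STA7→V5 = 15.648°
dₓₜ = R·arcsin(sin δ₁₃ · sin(θ₁₃ − θ₁₂)) = 6372.8·arcsin(0.07211·sin(127.724°)) = 363.668 km
|dₓₜ| = 363.668 km

363.7 km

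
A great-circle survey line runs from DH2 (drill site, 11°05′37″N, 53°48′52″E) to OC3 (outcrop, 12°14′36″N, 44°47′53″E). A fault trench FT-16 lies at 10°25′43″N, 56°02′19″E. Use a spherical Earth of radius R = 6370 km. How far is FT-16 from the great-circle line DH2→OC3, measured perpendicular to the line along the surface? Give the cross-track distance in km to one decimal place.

37.1 km

DH2: φ = +11.09361°, λ = +53.81444°
OC3: φ = +12.24333°, λ = +44.79806°
FT-16: φ = +10.42861°, λ = +56.03861°
δ₁₃ = central angle DH2→FT-16 = 0.039863 rad  (haversine)
θ₁₃ = bearing DH2→FT-16 = 106.717°,  θ₁₂ = bearing DH2→OC3 = 278.317°
dₓₜ = R·arcsin(sin δ₁₃ · sin(θ₁₃ − θ₁₂)) = 6370·arcsin(0.03985·sin(-171.599°)) = -37.087 km
|dₓₜ| = 37.087 km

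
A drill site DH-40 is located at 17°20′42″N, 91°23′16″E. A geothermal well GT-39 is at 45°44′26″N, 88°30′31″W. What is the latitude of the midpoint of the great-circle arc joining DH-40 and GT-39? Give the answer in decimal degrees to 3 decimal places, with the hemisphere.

DH-40: φ = +17.34500°, λ = +91.38778°
GT-39: φ = +45.74056°, λ = -88.50861°
Bx = cos φ₂ cos Δλ = -0.697907,  By = cos φ₂ sin Δλ = -0.001262
φₘ = atan2(sin φ₁ + sin φ₂, √((cos φ₁ + Bx)² + By²)) = 75.80200°
λₘ = λ₁ + atan2(By, cos φ₁ + Bx) = 91.10600°

75.802°N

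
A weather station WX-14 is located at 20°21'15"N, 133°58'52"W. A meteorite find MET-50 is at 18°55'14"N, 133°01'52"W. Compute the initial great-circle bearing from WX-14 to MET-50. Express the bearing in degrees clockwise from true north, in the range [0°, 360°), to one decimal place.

WX-14: φ = +20.35417°, λ = -133.98111°
MET-50: φ = +18.92056°, λ = -133.03111°
Δλ = 0.9500°
y = sin Δλ · cos φ₂ = 0.015684
x = cos φ₁ sin φ₂ − sin φ₁ cos φ₂ cos Δλ = -0.024973
θ = atan2(y, x) = 147.8699° → 147.8699° (mod 360°)

147.9°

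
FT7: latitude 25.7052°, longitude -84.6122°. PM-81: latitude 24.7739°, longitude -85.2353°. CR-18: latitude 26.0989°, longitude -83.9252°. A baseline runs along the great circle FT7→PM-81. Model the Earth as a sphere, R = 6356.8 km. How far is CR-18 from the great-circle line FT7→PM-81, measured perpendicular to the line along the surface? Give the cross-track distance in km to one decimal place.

δ₁₃ = central angle FT7→CR-18 = 0.012789 rad  (haversine)
θ₁₃ = bearing FT7→CR-18 = 57.350°,  θ₁₂ = bearing FT7→PM-81 = 211.315°
dₓₜ = R·arcsin(sin δ₁₃ · sin(θ₁₃ − θ₁₂)) = 6356.8·arcsin(0.01279·sin(-153.965°)) = -35.681 km
|dₓₜ| = 35.681 km

35.7 km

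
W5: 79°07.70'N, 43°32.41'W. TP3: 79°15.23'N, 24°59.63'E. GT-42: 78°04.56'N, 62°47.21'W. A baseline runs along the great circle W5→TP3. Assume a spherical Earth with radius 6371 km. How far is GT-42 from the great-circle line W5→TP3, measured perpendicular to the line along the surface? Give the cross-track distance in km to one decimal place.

W5: φ = +79.12833°, λ = -43.54017°
TP3: φ = +79.25383°, λ = +24.99383°
GT-42: φ = +78.07600°, λ = -62.78683°
δ₁₃ = central angle W5→GT-42 = 0.068522 rad  (haversine)
θ₁₃ = bearing W5→GT-42 = 264.111°,  θ₁₂ = bearing W5→TP3 = 55.718°
dₓₜ = R·arcsin(sin δ₁₃ · sin(θ₁₃ − θ₁₂)) = 6371·arcsin(0.06847·sin(208.394°)) = -207.467 km
|dₓₜ| = 207.467 km

207.5 km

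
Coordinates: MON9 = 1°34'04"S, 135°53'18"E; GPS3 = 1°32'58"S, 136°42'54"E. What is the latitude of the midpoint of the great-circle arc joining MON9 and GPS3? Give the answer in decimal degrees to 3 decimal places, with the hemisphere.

1.559°S

MON9: φ = -1.56778°, λ = +135.88833°
GPS3: φ = -1.54944°, λ = +136.71500°
Bx = cos φ₂ cos Δλ = 0.999530,  By = cos φ₂ sin Δλ = 0.014422
φₘ = atan2(sin φ₁ + sin φ₂, √((cos φ₁ + Bx)² + By²)) = -1.55865°
λₘ = λ₁ + atan2(By, cos φ₁ + Bx) = 136.30167°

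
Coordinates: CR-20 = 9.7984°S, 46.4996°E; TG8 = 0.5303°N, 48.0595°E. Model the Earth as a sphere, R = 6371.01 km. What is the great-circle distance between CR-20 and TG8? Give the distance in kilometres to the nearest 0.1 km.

Δφ = 10.3287°,  Δλ = 1.5599°
a = sin²(Δφ/2) + cos φ₁ cos φ₂ sin²(Δλ/2) = 0.008285
c = 2·arcsin(√a) = 0.182295 rad = 10.4447°
d = R·c = 6371.01 × 0.182295 = 1161.4 km

1161.4 km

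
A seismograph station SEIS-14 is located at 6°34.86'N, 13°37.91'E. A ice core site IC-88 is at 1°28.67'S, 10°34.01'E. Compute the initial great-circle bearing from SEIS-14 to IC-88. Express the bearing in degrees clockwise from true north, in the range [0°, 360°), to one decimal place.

SEIS-14: φ = +6.58100°, λ = +13.63183°
IC-88: φ = -1.47783°, λ = +10.56683°
Δλ = -3.0650°
y = sin Δλ · cos φ₂ = -0.053451
x = cos φ₁ sin φ₂ − sin φ₁ cos φ₂ cos Δλ = -0.140026
θ = atan2(y, x) = -159.1070° → 200.8930° (mod 360°)

200.9°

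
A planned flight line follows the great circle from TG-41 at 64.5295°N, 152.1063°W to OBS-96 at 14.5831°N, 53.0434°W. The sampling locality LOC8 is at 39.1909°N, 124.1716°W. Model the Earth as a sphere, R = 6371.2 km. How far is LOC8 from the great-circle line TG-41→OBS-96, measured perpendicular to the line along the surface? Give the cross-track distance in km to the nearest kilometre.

δ₁₃ = central angle TG-41→LOC8 = 0.525729 rad  (haversine)
θ₁₃ = bearing TG-41→LOC8 = 133.656°,  θ₁₂ = bearing TG-41→OBS-96 = 75.571°
dₓₜ = R·arcsin(sin δ₁₃ · sin(θ₁₃ − θ₁₂)) = 6371.2·arcsin(0.50184·sin(58.086°)) = 2803.645 km
|dₓₜ| = 2803.645 km

2804 km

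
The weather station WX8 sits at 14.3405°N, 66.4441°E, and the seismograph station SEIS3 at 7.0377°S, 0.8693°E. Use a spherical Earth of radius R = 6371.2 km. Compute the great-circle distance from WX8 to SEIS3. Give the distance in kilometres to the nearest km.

Δφ = -21.3782°,  Δλ = -65.5748°
a = sin²(Δφ/2) + cos φ₁ cos φ₂ sin²(Δλ/2) = 0.316372
c = 2·arcsin(√a) = 1.194740 rad = 68.4536°
d = R·c = 6371.2 × 1.194740 = 7611.9 km

7612 km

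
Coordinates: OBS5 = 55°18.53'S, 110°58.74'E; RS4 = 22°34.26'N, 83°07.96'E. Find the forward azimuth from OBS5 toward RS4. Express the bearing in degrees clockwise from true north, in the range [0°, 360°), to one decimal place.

334.1°

OBS5: φ = -55.30883°, λ = +110.97900°
RS4: φ = +22.57100°, λ = +83.13267°
Δλ = -27.8463°
y = sin Δλ · cos φ₂ = -0.431324
x = cos φ₁ sin φ₂ − sin φ₁ cos φ₂ cos Δλ = 0.889791
θ = atan2(y, x) = -25.8617° → 334.1383° (mod 360°)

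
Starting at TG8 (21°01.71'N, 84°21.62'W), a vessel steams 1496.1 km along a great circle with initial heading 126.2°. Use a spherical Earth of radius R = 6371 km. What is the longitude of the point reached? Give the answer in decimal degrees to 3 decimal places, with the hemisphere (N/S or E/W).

TG8: φ = +21.02850°, λ = -84.36033°
δ = d/R = 1496.1/6371 = 0.234830 rad
φ₂ = arcsin(sin φ₁ cos δ + cos φ₁ sin δ cos θ)
   = arcsin(0.35883·0.97255 + 0.93340·0.23268·-0.59061) = 12.75104°
λ₂ = λ₁ + atan2(sin θ sin δ cos φ₁, cos δ − sin φ₁ sin φ₂) = -73.26109°

73.261°W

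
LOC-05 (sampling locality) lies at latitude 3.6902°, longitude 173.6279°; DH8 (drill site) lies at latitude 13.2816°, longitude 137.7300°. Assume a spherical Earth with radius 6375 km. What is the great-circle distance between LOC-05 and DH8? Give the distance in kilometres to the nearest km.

Δφ = 9.5914°,  Δλ = -35.8979°
a = sin²(Δφ/2) + cos φ₁ cos φ₂ sin²(Δλ/2) = 0.099226
c = 2·arcsin(√a) = 0.640917 rad = 36.7218°
d = R·c = 6375 × 0.640917 = 4085.8 km

4086 km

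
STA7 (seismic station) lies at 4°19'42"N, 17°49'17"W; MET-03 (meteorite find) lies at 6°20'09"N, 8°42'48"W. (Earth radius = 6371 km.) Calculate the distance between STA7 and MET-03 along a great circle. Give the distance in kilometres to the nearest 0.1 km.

STA7: φ = +4.32833°, λ = -17.82139°
MET-03: φ = +6.33583°, λ = -8.71333°
Δφ = 2.0075°,  Δλ = 9.1081°
a = sin²(Δφ/2) + cos φ₁ cos φ₂ sin²(Δλ/2) = 0.006555
c = 2·arcsin(√a) = 0.162100 rad = 9.2876°
d = R·c = 6371 × 0.162100 = 1032.7 km

1032.7 km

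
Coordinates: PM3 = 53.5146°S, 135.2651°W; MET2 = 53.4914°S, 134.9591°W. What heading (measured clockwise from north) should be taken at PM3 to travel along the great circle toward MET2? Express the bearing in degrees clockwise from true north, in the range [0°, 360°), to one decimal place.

82.9°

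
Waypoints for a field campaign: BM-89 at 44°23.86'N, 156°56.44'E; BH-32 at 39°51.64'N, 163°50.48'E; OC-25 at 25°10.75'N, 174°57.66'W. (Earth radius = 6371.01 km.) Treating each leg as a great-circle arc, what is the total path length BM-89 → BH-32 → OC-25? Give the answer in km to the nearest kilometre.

BM-89: φ = +44.39767°, λ = +156.94067°
BH-32: φ = +39.86067°, λ = +163.84133°
OC-25: φ = +25.17917°, λ = -174.96100°
BM-89→BH-32: c = 0.119290 rad, d = 760.00 km
BH-32→OC-25: c = 0.401829 rad, d = 2560.05 km
Total = 760.00 + 2560.05 = 3320.05 km

3320 km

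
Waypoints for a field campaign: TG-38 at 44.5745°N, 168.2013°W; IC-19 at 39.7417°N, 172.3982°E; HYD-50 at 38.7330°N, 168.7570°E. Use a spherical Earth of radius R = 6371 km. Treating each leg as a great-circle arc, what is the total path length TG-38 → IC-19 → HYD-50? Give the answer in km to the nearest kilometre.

TG-38→IC-19: c = 0.264038 rad, d = 1682.19 km
IC-19→HYD-50: c = 0.052271 rad, d = 333.02 km
Total = 1682.19 + 333.02 = 2015.21 km

2015 km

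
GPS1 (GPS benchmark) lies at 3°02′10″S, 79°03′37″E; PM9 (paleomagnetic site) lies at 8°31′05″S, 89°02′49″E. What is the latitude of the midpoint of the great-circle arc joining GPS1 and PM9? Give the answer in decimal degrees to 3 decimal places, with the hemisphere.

5.799°S

GPS1: φ = -3.03611°, λ = +79.06028°
PM9: φ = -8.51806°, λ = +89.04694°
Bx = cos φ₂ cos Δλ = 0.973985,  By = cos φ₂ sin Δλ = 0.171506
φₘ = atan2(sin φ₁ + sin φ₂, √((cos φ₁ + Bx)² + By²)) = -5.79894°
λₘ = λ₁ + atan2(By, cos φ₁ + Bx) = 84.02936°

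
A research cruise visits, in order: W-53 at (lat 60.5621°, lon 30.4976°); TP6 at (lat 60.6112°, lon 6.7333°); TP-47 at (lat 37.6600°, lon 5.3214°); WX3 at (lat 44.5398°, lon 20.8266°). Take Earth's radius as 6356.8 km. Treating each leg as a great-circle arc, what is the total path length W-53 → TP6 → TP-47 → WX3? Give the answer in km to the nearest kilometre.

5337 km

W-53→TP6: c = 0.202585 rad, d = 1287.79 km
TP6→TP-47: c = 0.400876 rad, d = 2548.29 km
TP-47→WX3: c = 0.236072 rad, d = 1500.66 km
Total = 1287.79 + 2548.29 + 1500.66 = 5336.75 km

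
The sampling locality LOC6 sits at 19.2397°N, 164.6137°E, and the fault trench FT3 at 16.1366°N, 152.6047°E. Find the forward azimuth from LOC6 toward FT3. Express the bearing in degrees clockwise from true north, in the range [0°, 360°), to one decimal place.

256.7°

Δλ = -12.0090°
y = sin Δλ · cos φ₂ = -0.199868
x = cos φ₁ sin φ₂ − sin φ₁ cos φ₂ cos Δλ = -0.047205
θ = atan2(y, x) = -103.2888° → 256.7112° (mod 360°)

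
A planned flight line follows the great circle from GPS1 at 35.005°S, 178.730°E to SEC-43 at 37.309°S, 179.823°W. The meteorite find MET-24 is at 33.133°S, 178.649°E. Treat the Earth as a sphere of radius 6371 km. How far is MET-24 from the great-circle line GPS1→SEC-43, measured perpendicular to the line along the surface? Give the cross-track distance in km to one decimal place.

86.0 km

δ₁₃ = central angle GPS1→MET-24 = 0.032694 rad  (haversine)
θ₁₃ = bearing GPS1→MET-24 = 357.924°,  θ₁₂ = bearing GPS1→SEC-43 = 153.536°
dₓₜ = R·arcsin(sin δ₁₃ · sin(θ₁₃ − θ₁₂)) = 6371·arcsin(0.03269·sin(204.389°)) = -85.996 km
|dₓₜ| = 85.996 km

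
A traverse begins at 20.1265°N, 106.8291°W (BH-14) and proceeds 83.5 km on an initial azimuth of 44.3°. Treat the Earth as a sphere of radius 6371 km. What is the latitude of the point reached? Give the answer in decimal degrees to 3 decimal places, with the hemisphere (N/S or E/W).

20.663°N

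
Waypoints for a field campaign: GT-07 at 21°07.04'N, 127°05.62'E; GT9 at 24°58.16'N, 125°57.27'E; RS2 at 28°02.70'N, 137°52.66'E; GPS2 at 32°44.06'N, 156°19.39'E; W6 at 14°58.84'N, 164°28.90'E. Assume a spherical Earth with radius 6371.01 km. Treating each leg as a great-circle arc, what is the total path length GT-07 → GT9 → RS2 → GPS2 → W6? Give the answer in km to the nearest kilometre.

5659 km

GT-07: φ = +21.11733°, λ = +127.09367°
GT9: φ = +24.96933°, λ = +125.95450°
RS2: φ = +28.04500°, λ = +137.87767°
GPS2: φ = +32.73433°, λ = +156.32317°
W6: φ = +14.98067°, λ = +164.48167°
GT-07→GT9: c = 0.069674 rad, d = 443.89 km
GT9→RS2: c = 0.193703 rad, d = 1234.09 km
RS2→GPS2: c = 0.289064 rad, d = 1841.63 km
GPS2→W6: c = 0.335784 rad, d = 2139.28 km
Total = 443.89 + 1234.09 + 1841.63 + 2139.28 = 5658.89 km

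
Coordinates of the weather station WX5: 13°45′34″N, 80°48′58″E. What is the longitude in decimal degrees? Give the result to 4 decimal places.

80° + 48′/60 + 58″/3600 = 80 + 0.80000 + 0.01611 = 80.8161°

80.8161°E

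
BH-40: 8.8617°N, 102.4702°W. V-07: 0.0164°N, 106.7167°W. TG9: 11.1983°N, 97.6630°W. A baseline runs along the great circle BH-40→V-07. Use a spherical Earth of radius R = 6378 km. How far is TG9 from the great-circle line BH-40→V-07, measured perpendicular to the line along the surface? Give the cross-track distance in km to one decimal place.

δ₁₃ = central angle BH-40→TG9 = 0.092130 rad  (haversine)
θ₁₃ = bearing BH-40→TG9 = 63.325°,  θ₁₂ = bearing BH-40→V-07 = 205.775°
dₓₜ = R·arcsin(sin δ₁₃ · sin(θ₁₃ − θ₁₂)) = 6378·arcsin(0.09200·sin(-142.450°)) = -357.795 km
|dₓₜ| = 357.795 km

357.8 km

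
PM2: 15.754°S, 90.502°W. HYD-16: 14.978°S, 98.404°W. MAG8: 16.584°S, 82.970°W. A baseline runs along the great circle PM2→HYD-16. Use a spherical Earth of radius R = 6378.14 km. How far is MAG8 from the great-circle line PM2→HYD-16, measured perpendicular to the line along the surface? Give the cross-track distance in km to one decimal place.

39.9 km

δ₁₃ = central angle PM2→MAG8 = 0.127078 rad  (haversine)
θ₁₃ = bearing PM2→MAG8 = 97.586°,  θ₁₂ = bearing PM2→HYD-16 = 274.757°
dₓₜ = R·arcsin(sin δ₁₃ · sin(θ₁₃ − θ₁₂)) = 6378.14·arcsin(0.12674·sin(-177.171°)) = -39.889 km
|dₓₜ| = 39.889 km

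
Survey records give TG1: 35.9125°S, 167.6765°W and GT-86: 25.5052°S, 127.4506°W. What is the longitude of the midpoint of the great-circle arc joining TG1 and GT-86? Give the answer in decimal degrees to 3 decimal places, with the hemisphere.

146.429°W

Bx = cos φ₂ cos Δλ = 0.689098,  By = cos φ₂ sin Δλ = 0.582867
φₘ = atan2(sin φ₁ + sin φ₂, √((cos φ₁ + Bx)² + By²)) = -32.30991°
λₘ = λ₁ + atan2(By, cos φ₁ + Bx) = -146.42872°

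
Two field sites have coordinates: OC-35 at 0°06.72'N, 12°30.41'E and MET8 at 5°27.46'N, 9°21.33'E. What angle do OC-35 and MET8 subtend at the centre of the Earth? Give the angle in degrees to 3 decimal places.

6.203°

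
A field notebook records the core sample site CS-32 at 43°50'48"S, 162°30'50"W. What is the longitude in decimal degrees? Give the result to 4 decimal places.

162° + 30′/60 + 50″/3600 = 162 + 0.50000 + 0.01389 = 162.5139°

162.5139°W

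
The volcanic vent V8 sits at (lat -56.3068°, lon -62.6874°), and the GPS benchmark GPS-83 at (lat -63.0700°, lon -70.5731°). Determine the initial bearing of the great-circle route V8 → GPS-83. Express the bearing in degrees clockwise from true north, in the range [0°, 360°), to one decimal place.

207.1°

Δλ = -7.8857°
y = sin Δλ · cos φ₂ = -0.062137
x = cos φ₁ sin φ₂ − sin φ₁ cos φ₂ cos Δλ = -0.121330
θ = atan2(y, x) = -152.8815° → 207.1185° (mod 360°)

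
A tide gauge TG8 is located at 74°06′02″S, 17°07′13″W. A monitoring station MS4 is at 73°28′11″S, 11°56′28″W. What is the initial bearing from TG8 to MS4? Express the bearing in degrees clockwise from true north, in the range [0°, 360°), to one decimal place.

68.9°

TG8: φ = -74.10056°, λ = -17.12028°
MS4: φ = -73.46972°, λ = -11.94111°
Δλ = 5.1792°
y = sin Δλ · cos φ₂ = 0.025684
x = cos φ₁ sin φ₂ − sin φ₁ cos φ₂ cos Δλ = 0.009893
θ = atan2(y, x) = 68.9347° → 68.9347° (mod 360°)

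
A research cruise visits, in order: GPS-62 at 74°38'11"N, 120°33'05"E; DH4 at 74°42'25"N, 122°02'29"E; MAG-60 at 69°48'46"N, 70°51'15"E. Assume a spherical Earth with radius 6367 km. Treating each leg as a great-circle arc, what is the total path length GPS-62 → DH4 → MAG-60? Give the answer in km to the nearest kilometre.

1796 km

GPS-62: φ = +74.63639°, λ = +120.55139°
DH4: φ = +74.70694°, λ = +122.04139°
MAG-60: φ = +69.81278°, λ = +70.85417°
GPS-62→DH4: c = 0.006984 rad, d = 44.47 km
DH4→MAG-60: c = 0.275153 rad, d = 1751.90 km
Total = 44.47 + 1751.90 = 1796.37 km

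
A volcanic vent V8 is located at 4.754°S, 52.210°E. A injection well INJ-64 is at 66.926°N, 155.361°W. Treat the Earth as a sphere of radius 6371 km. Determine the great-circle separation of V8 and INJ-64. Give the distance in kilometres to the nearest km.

12786 km

Δφ = 71.6800°,  Δλ = 152.4290°
a = sin²(Δφ/2) + cos φ₁ cos φ₂ sin²(Δλ/2) = 0.711232
c = 2·arcsin(√a) = 2.006959 rad = 114.9903°
d = R·c = 6371 × 2.006959 = 12786.3 km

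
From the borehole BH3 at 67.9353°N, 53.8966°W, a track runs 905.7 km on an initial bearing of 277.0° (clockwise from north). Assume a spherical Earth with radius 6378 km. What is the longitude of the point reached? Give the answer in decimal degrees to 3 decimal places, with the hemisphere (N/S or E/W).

δ = d/R = 905.7/6378 = 0.142004 rad
φ₂ = arcsin(sin φ₁ cos δ + cos φ₁ sin δ cos θ)
   = arcsin(0.92676·0.98993 + 0.37565·0.14153·0.12187) = 67.50472°
λ₂ = λ₁ + atan2(sin θ sin δ cos φ₁, cos δ − sin φ₁ sin φ₂) = -75.43620°

75.436°W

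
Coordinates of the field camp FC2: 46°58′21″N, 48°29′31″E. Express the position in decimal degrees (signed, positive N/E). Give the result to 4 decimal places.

+46.9725°, +48.4919°

lat: 46.9725° N → +46.9725°
lon: 48.4919° E → +48.4919°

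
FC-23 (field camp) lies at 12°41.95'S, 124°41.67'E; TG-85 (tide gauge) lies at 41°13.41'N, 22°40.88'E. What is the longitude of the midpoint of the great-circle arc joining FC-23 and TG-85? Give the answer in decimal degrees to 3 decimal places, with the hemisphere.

FC-23: φ = -12.69917°, λ = +124.69450°
TG-85: φ = +41.22350°, λ = +22.68133°
Bx = cos φ₂ cos Δλ = -0.156549,  By = cos φ₂ sin Δλ = -0.735673
φₘ = atan2(sin φ₁ + sin φ₂, √((cos φ₁ + Bx)² + By²)) = 21.74801°
λₘ = λ₁ + atan2(By, cos φ₁ + Bx) = 82.76212°

82.762°E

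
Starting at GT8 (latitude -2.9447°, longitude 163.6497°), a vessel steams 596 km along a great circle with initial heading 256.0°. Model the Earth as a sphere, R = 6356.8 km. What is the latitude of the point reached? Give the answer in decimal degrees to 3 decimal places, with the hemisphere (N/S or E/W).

δ = d/R = 596/6356.8 = 0.093758 rad
φ₂ = arcsin(sin φ₁ cos δ + cos φ₁ sin δ cos θ)
   = arcsin(-0.05137·0.99561 + 0.99868·0.09362·-0.24192) = -4.23029°
λ₂ = λ₁ + atan2(sin θ sin δ cos φ₁, cos δ − sin φ₁ sin φ₂) = 158.42351°

4.230°S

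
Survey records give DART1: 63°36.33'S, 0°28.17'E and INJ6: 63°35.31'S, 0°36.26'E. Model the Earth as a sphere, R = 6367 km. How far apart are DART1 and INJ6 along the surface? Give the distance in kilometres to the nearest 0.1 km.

DART1: φ = -63.60550°, λ = +0.46950°
INJ6: φ = -63.58850°, λ = +0.60433°
Δφ = 0.0170°,  Δλ = 0.1348°
a = sin²(Δφ/2) + cos φ₁ cos φ₂ sin²(Δλ/2) = 0.000000
c = 2·arcsin(√a) = 0.001088 rad = 0.0623°
d = R·c = 6367 × 0.001088 = 6.9 km

6.9 km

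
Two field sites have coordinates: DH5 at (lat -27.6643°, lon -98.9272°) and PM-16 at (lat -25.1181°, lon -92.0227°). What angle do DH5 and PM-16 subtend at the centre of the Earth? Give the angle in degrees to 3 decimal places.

Δφ = 2.5462°,  Δλ = 6.9045°
a = sin²(Δφ/2) + cos φ₁ cos φ₂ sin²(Δλ/2) = 0.003401
c = 2·arcsin(√a) = 0.116710 rad = 6.6870°

6.687°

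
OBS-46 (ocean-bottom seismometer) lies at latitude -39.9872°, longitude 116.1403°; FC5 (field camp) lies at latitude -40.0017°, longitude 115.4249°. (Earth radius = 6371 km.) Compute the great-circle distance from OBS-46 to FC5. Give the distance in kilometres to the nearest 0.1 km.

Δφ = -0.0145°,  Δλ = -0.7154°
a = sin²(Δφ/2) + cos φ₁ cos φ₂ sin²(Δλ/2) = 0.000023
c = 2·arcsin(√a) = 0.009569 rad = 0.5483°
d = R·c = 6371 × 0.009569 = 61.0 km

61.0 km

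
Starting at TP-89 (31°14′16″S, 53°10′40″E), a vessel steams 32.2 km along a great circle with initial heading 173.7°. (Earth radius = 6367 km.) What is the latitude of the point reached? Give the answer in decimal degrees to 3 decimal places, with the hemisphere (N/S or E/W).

TP-89: φ = -31.23778°, λ = +53.17778°
δ = d/R = 32.2/6367 = 0.005057 rad
φ₂ = arcsin(sin φ₁ cos δ + cos φ₁ sin δ cos θ)
   = arcsin(-0.51859·0.99999 + 0.85502·0.00506·-0.99396) = -31.52579°
λ₂ = λ₁ + atan2(sin θ sin δ cos φ₁, cos δ − sin φ₁ sin φ₂) = 53.21508°

31.526°S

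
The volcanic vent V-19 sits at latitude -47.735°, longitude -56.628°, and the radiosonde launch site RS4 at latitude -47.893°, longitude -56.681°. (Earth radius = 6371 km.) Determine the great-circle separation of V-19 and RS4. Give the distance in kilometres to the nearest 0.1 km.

Δφ = -0.1580°,  Δλ = -0.0530°
a = sin²(Δφ/2) + cos φ₁ cos φ₂ sin²(Δλ/2) = 0.000002
c = 2·arcsin(√a) = 0.002827 rad = 0.1620°
d = R·c = 6371 × 0.002827 = 18.0 km

18.0 km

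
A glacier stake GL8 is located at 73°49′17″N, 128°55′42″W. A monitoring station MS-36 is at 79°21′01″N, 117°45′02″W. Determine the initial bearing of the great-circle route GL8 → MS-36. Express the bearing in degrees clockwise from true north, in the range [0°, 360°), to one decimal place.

GL8: φ = +73.82139°, λ = -128.92833°
MS-36: φ = +79.35028°, λ = -117.75056°
Δλ = 11.1778°
y = sin Δλ · cos φ₂ = 0.035825
x = cos φ₁ sin φ₂ − sin φ₁ cos φ₂ cos Δλ = 0.099714
θ = atan2(y, x) = 19.7622° → 19.7622° (mod 360°)

19.8°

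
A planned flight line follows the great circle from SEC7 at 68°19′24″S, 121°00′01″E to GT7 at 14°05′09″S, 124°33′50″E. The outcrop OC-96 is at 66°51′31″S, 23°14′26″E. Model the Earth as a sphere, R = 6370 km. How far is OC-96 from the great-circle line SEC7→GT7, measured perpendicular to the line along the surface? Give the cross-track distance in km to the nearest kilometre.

SEC7: φ = -68.32333°, λ = +121.00028°
GT7: φ = -14.08583°, λ = +124.56389°
OC-96: φ = -66.85861°, λ = +23.24056°
δ₁₃ = central angle SEC7→OC-96 = 0.582825 rad  (haversine)
θ₁₃ = bearing SEC7→OC-96 = 225.033°,  θ₁₂ = bearing SEC7→GT7 = 4.258°
dₓₜ = R·arcsin(sin δ₁₃ · sin(θ₁₃ − θ₁₂)) = 6370·arcsin(0.55038·sin(220.775°)) = -2342.093 km
|dₓₜ| = 2342.093 km

2342 km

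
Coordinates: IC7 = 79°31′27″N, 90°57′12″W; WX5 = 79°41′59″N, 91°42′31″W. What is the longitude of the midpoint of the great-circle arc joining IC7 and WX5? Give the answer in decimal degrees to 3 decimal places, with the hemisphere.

91.328°W

IC7: φ = +79.52417°, λ = -90.95333°
WX5: φ = +79.69972°, λ = -91.70861°
Bx = cos φ₂ cos Δλ = 0.178791,  By = cos φ₂ sin Δλ = -0.002357
φₘ = atan2(sin φ₁ + sin φ₂, √((cos φ₁ + Bx)² + By²)) = 79.61217°
λₘ = λ₁ + atan2(By, cos φ₁ + Bx) = -91.32782°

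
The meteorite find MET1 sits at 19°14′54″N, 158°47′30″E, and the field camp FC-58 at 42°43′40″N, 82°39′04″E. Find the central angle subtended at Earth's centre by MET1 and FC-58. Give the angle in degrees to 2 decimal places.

MET1: φ = +19.24833°, λ = +158.79167°
FC-58: φ = +42.72778°, λ = +82.65111°
Δφ = 23.4794°,  Δλ = -76.1406°
a = sin²(Δφ/2) + cos φ₁ cos φ₂ sin²(Δλ/2) = 0.305096
c = 2·arcsin(√a) = 1.170373 rad = 67.0574°

67.06°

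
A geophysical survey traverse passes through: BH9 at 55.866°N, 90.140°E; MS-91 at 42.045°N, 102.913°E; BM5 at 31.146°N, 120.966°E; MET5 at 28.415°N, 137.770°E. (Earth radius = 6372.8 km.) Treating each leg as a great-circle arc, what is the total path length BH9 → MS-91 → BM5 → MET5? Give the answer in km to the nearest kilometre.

5450 km

BH9→MS-91: c = 0.281158 rad, d = 1791.76 km
MS-91→BM5: c = 0.315398 rad, d = 2009.97 km
BM5→MET5: c = 0.258707 rad, d = 1648.69 km
Total = 1791.76 + 2009.97 + 1648.69 = 5450.42 km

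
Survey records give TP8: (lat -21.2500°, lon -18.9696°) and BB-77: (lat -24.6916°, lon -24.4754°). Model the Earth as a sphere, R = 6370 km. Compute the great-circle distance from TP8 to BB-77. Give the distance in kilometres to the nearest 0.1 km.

681.1 km

Δφ = -3.4416°,  Δλ = -5.5058°
a = sin²(Δφ/2) + cos φ₁ cos φ₂ sin²(Δλ/2) = 0.002855
c = 2·arcsin(√a) = 0.106917 rad = 6.1259°
d = R·c = 6370 × 0.106917 = 681.1 km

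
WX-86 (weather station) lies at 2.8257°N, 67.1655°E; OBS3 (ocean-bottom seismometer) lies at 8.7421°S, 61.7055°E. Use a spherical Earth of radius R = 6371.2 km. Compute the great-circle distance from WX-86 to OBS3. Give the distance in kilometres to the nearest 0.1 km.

Δφ = -11.5678°,  Δλ = -5.4600°
a = sin²(Δφ/2) + cos φ₁ cos φ₂ sin²(Δλ/2) = 0.012395
c = 2·arcsin(√a) = 0.223132 rad = 12.7845°
d = R·c = 6371.2 × 0.223132 = 1421.6 km

1421.6 km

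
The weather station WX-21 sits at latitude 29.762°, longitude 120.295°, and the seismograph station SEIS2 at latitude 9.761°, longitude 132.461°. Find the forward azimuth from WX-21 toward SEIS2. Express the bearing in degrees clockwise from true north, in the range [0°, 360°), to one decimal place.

147.9°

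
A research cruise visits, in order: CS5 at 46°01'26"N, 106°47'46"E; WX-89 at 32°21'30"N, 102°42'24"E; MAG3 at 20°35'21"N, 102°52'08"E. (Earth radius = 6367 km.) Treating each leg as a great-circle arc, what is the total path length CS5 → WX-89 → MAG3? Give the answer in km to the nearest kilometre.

2866 km

CS5: φ = +46.02389°, λ = +106.79611°
WX-89: φ = +32.35833°, λ = +102.70667°
MAG3: φ = +20.58917°, λ = +102.86889°
CS5→WX-89: c = 0.244750 rad, d = 1558.32 km
WX-89→MAG3: c = 0.205426 rad, d = 1307.95 km
Total = 1558.32 + 1307.95 = 2866.27 km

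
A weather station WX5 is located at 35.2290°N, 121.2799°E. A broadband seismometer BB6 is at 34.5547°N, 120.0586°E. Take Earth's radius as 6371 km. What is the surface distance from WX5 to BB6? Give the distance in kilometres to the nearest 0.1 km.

Δφ = -0.6743°,  Δλ = -1.2213°
a = sin²(Δφ/2) + cos φ₁ cos φ₂ sin²(Δλ/2) = 0.000111
c = 2·arcsin(√a) = 0.021075 rad = 1.2075°
d = R·c = 6371 × 0.021075 = 134.3 km

134.3 km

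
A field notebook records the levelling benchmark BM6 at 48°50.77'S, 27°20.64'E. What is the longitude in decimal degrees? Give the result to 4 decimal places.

27° + 20.64′/60 = 27 + 0.34400 = 27.3440°

27.3440°E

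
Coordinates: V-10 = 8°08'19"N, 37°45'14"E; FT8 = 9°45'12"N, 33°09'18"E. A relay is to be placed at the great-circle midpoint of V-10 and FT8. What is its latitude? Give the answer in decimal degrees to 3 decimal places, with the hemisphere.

8.953°N

V-10: φ = +8.13861°, λ = +37.75389°
FT8: φ = +9.75333°, λ = +33.15500°
Bx = cos φ₂ cos Δλ = 0.982373,  By = cos φ₂ sin Δλ = -0.079021
φₘ = atan2(sin φ₁ + sin φ₂, √((cos φ₁ + Bx)² + By²)) = 8.95306°
λₘ = λ₁ + atan2(By, cos φ₁ + Bx) = 35.45955°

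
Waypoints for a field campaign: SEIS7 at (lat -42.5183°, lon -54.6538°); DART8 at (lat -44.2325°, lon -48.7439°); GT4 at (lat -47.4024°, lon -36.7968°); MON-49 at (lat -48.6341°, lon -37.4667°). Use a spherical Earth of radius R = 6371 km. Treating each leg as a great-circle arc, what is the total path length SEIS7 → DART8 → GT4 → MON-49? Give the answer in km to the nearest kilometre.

SEIS7→DART8: c = 0.080699 rad, d = 514.14 km
DART8→GT4: c = 0.155301 rad, d = 989.42 km
GT4→MON-49: c = 0.022875 rad, d = 145.74 km
Total = 514.14 + 989.42 + 145.74 = 1649.29 km

1649 km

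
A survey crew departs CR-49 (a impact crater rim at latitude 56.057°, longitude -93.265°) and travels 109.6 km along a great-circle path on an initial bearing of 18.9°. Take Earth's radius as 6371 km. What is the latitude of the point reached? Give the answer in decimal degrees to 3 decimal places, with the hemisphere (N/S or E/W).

δ = d/R = 109.6/6371 = 0.017203 rad
φ₂ = arcsin(sin φ₁ cos δ + cos φ₁ sin δ cos θ)
   = arcsin(0.82959·0.99985 + 0.55837·0.01720·0.94609) = 56.98816°
λ₂ = λ₁ + atan2(sin θ sin δ cos φ₁, cos δ − sin φ₁ sin φ₂) = -92.67900°

56.988°N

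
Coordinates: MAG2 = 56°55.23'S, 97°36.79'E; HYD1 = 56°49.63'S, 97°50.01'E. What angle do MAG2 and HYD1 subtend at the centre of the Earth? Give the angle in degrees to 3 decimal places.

0.152°

MAG2: φ = -56.92050°, λ = +97.61317°
HYD1: φ = -56.82717°, λ = +97.83350°
Δφ = 0.0933°,  Δλ = 0.2203°
a = sin²(Δφ/2) + cos φ₁ cos φ₂ sin²(Δλ/2) = 0.000002
c = 2·arcsin(√a) = 0.002659 rad = 0.1523°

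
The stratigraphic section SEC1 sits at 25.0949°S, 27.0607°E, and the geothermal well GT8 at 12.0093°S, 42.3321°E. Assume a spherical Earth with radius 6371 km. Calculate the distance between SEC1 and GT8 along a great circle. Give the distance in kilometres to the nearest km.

Δφ = 13.0856°,  Δλ = 15.2714°
a = sin²(Δφ/2) + cos φ₁ cos φ₂ sin²(Δλ/2) = 0.028623
c = 2·arcsin(√a) = 0.339999 rad = 19.4805°
d = R·c = 6371 × 0.339999 = 2166.1 km

2166 km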